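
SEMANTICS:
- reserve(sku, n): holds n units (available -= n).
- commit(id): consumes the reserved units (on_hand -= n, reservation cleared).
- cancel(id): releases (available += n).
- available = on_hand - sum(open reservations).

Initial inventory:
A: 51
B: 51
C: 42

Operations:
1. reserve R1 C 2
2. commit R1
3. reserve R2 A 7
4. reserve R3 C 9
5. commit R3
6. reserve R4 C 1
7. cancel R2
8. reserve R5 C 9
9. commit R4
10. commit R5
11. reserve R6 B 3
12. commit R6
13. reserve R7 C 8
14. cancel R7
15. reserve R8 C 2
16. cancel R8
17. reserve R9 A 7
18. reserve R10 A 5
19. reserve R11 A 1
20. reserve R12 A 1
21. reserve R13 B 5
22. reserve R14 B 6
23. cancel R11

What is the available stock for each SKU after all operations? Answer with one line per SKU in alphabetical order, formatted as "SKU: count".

Answer: A: 38
B: 37
C: 21

Derivation:
Step 1: reserve R1 C 2 -> on_hand[A=51 B=51 C=42] avail[A=51 B=51 C=40] open={R1}
Step 2: commit R1 -> on_hand[A=51 B=51 C=40] avail[A=51 B=51 C=40] open={}
Step 3: reserve R2 A 7 -> on_hand[A=51 B=51 C=40] avail[A=44 B=51 C=40] open={R2}
Step 4: reserve R3 C 9 -> on_hand[A=51 B=51 C=40] avail[A=44 B=51 C=31] open={R2,R3}
Step 5: commit R3 -> on_hand[A=51 B=51 C=31] avail[A=44 B=51 C=31] open={R2}
Step 6: reserve R4 C 1 -> on_hand[A=51 B=51 C=31] avail[A=44 B=51 C=30] open={R2,R4}
Step 7: cancel R2 -> on_hand[A=51 B=51 C=31] avail[A=51 B=51 C=30] open={R4}
Step 8: reserve R5 C 9 -> on_hand[A=51 B=51 C=31] avail[A=51 B=51 C=21] open={R4,R5}
Step 9: commit R4 -> on_hand[A=51 B=51 C=30] avail[A=51 B=51 C=21] open={R5}
Step 10: commit R5 -> on_hand[A=51 B=51 C=21] avail[A=51 B=51 C=21] open={}
Step 11: reserve R6 B 3 -> on_hand[A=51 B=51 C=21] avail[A=51 B=48 C=21] open={R6}
Step 12: commit R6 -> on_hand[A=51 B=48 C=21] avail[A=51 B=48 C=21] open={}
Step 13: reserve R7 C 8 -> on_hand[A=51 B=48 C=21] avail[A=51 B=48 C=13] open={R7}
Step 14: cancel R7 -> on_hand[A=51 B=48 C=21] avail[A=51 B=48 C=21] open={}
Step 15: reserve R8 C 2 -> on_hand[A=51 B=48 C=21] avail[A=51 B=48 C=19] open={R8}
Step 16: cancel R8 -> on_hand[A=51 B=48 C=21] avail[A=51 B=48 C=21] open={}
Step 17: reserve R9 A 7 -> on_hand[A=51 B=48 C=21] avail[A=44 B=48 C=21] open={R9}
Step 18: reserve R10 A 5 -> on_hand[A=51 B=48 C=21] avail[A=39 B=48 C=21] open={R10,R9}
Step 19: reserve R11 A 1 -> on_hand[A=51 B=48 C=21] avail[A=38 B=48 C=21] open={R10,R11,R9}
Step 20: reserve R12 A 1 -> on_hand[A=51 B=48 C=21] avail[A=37 B=48 C=21] open={R10,R11,R12,R9}
Step 21: reserve R13 B 5 -> on_hand[A=51 B=48 C=21] avail[A=37 B=43 C=21] open={R10,R11,R12,R13,R9}
Step 22: reserve R14 B 6 -> on_hand[A=51 B=48 C=21] avail[A=37 B=37 C=21] open={R10,R11,R12,R13,R14,R9}
Step 23: cancel R11 -> on_hand[A=51 B=48 C=21] avail[A=38 B=37 C=21] open={R10,R12,R13,R14,R9}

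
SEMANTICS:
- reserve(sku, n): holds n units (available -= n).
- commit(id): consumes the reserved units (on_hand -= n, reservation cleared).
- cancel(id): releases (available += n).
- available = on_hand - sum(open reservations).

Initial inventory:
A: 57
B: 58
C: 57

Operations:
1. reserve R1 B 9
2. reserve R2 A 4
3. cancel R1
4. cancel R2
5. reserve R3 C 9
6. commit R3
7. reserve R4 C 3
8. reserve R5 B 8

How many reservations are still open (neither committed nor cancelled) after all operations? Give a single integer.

Answer: 2

Derivation:
Step 1: reserve R1 B 9 -> on_hand[A=57 B=58 C=57] avail[A=57 B=49 C=57] open={R1}
Step 2: reserve R2 A 4 -> on_hand[A=57 B=58 C=57] avail[A=53 B=49 C=57] open={R1,R2}
Step 3: cancel R1 -> on_hand[A=57 B=58 C=57] avail[A=53 B=58 C=57] open={R2}
Step 4: cancel R2 -> on_hand[A=57 B=58 C=57] avail[A=57 B=58 C=57] open={}
Step 5: reserve R3 C 9 -> on_hand[A=57 B=58 C=57] avail[A=57 B=58 C=48] open={R3}
Step 6: commit R3 -> on_hand[A=57 B=58 C=48] avail[A=57 B=58 C=48] open={}
Step 7: reserve R4 C 3 -> on_hand[A=57 B=58 C=48] avail[A=57 B=58 C=45] open={R4}
Step 8: reserve R5 B 8 -> on_hand[A=57 B=58 C=48] avail[A=57 B=50 C=45] open={R4,R5}
Open reservations: ['R4', 'R5'] -> 2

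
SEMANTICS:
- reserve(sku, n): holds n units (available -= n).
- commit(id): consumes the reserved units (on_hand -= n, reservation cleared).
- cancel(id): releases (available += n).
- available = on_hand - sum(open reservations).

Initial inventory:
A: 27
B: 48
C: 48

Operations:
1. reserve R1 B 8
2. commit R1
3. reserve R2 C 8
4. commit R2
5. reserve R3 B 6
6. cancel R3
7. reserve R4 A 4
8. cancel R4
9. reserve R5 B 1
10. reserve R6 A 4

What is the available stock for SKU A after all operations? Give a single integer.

Answer: 23

Derivation:
Step 1: reserve R1 B 8 -> on_hand[A=27 B=48 C=48] avail[A=27 B=40 C=48] open={R1}
Step 2: commit R1 -> on_hand[A=27 B=40 C=48] avail[A=27 B=40 C=48] open={}
Step 3: reserve R2 C 8 -> on_hand[A=27 B=40 C=48] avail[A=27 B=40 C=40] open={R2}
Step 4: commit R2 -> on_hand[A=27 B=40 C=40] avail[A=27 B=40 C=40] open={}
Step 5: reserve R3 B 6 -> on_hand[A=27 B=40 C=40] avail[A=27 B=34 C=40] open={R3}
Step 6: cancel R3 -> on_hand[A=27 B=40 C=40] avail[A=27 B=40 C=40] open={}
Step 7: reserve R4 A 4 -> on_hand[A=27 B=40 C=40] avail[A=23 B=40 C=40] open={R4}
Step 8: cancel R4 -> on_hand[A=27 B=40 C=40] avail[A=27 B=40 C=40] open={}
Step 9: reserve R5 B 1 -> on_hand[A=27 B=40 C=40] avail[A=27 B=39 C=40] open={R5}
Step 10: reserve R6 A 4 -> on_hand[A=27 B=40 C=40] avail[A=23 B=39 C=40] open={R5,R6}
Final available[A] = 23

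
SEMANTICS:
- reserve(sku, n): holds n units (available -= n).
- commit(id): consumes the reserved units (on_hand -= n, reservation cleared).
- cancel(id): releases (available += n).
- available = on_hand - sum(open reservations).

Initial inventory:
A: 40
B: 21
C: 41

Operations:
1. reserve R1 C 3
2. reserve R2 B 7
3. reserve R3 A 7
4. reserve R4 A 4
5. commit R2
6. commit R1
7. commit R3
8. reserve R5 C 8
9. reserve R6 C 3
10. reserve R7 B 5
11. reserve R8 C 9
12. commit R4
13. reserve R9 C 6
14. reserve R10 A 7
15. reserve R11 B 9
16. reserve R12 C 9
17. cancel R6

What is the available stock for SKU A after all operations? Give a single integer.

Answer: 22

Derivation:
Step 1: reserve R1 C 3 -> on_hand[A=40 B=21 C=41] avail[A=40 B=21 C=38] open={R1}
Step 2: reserve R2 B 7 -> on_hand[A=40 B=21 C=41] avail[A=40 B=14 C=38] open={R1,R2}
Step 3: reserve R3 A 7 -> on_hand[A=40 B=21 C=41] avail[A=33 B=14 C=38] open={R1,R2,R3}
Step 4: reserve R4 A 4 -> on_hand[A=40 B=21 C=41] avail[A=29 B=14 C=38] open={R1,R2,R3,R4}
Step 5: commit R2 -> on_hand[A=40 B=14 C=41] avail[A=29 B=14 C=38] open={R1,R3,R4}
Step 6: commit R1 -> on_hand[A=40 B=14 C=38] avail[A=29 B=14 C=38] open={R3,R4}
Step 7: commit R3 -> on_hand[A=33 B=14 C=38] avail[A=29 B=14 C=38] open={R4}
Step 8: reserve R5 C 8 -> on_hand[A=33 B=14 C=38] avail[A=29 B=14 C=30] open={R4,R5}
Step 9: reserve R6 C 3 -> on_hand[A=33 B=14 C=38] avail[A=29 B=14 C=27] open={R4,R5,R6}
Step 10: reserve R7 B 5 -> on_hand[A=33 B=14 C=38] avail[A=29 B=9 C=27] open={R4,R5,R6,R7}
Step 11: reserve R8 C 9 -> on_hand[A=33 B=14 C=38] avail[A=29 B=9 C=18] open={R4,R5,R6,R7,R8}
Step 12: commit R4 -> on_hand[A=29 B=14 C=38] avail[A=29 B=9 C=18] open={R5,R6,R7,R8}
Step 13: reserve R9 C 6 -> on_hand[A=29 B=14 C=38] avail[A=29 B=9 C=12] open={R5,R6,R7,R8,R9}
Step 14: reserve R10 A 7 -> on_hand[A=29 B=14 C=38] avail[A=22 B=9 C=12] open={R10,R5,R6,R7,R8,R9}
Step 15: reserve R11 B 9 -> on_hand[A=29 B=14 C=38] avail[A=22 B=0 C=12] open={R10,R11,R5,R6,R7,R8,R9}
Step 16: reserve R12 C 9 -> on_hand[A=29 B=14 C=38] avail[A=22 B=0 C=3] open={R10,R11,R12,R5,R6,R7,R8,R9}
Step 17: cancel R6 -> on_hand[A=29 B=14 C=38] avail[A=22 B=0 C=6] open={R10,R11,R12,R5,R7,R8,R9}
Final available[A] = 22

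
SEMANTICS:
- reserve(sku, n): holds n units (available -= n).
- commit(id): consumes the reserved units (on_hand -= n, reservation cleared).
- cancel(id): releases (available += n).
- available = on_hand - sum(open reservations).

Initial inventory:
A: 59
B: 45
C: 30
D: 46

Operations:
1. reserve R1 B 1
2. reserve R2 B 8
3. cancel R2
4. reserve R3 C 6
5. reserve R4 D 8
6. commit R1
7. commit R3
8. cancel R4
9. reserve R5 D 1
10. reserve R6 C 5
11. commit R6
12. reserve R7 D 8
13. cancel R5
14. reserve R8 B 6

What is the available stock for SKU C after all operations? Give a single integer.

Step 1: reserve R1 B 1 -> on_hand[A=59 B=45 C=30 D=46] avail[A=59 B=44 C=30 D=46] open={R1}
Step 2: reserve R2 B 8 -> on_hand[A=59 B=45 C=30 D=46] avail[A=59 B=36 C=30 D=46] open={R1,R2}
Step 3: cancel R2 -> on_hand[A=59 B=45 C=30 D=46] avail[A=59 B=44 C=30 D=46] open={R1}
Step 4: reserve R3 C 6 -> on_hand[A=59 B=45 C=30 D=46] avail[A=59 B=44 C=24 D=46] open={R1,R3}
Step 5: reserve R4 D 8 -> on_hand[A=59 B=45 C=30 D=46] avail[A=59 B=44 C=24 D=38] open={R1,R3,R4}
Step 6: commit R1 -> on_hand[A=59 B=44 C=30 D=46] avail[A=59 B=44 C=24 D=38] open={R3,R4}
Step 7: commit R3 -> on_hand[A=59 B=44 C=24 D=46] avail[A=59 B=44 C=24 D=38] open={R4}
Step 8: cancel R4 -> on_hand[A=59 B=44 C=24 D=46] avail[A=59 B=44 C=24 D=46] open={}
Step 9: reserve R5 D 1 -> on_hand[A=59 B=44 C=24 D=46] avail[A=59 B=44 C=24 D=45] open={R5}
Step 10: reserve R6 C 5 -> on_hand[A=59 B=44 C=24 D=46] avail[A=59 B=44 C=19 D=45] open={R5,R6}
Step 11: commit R6 -> on_hand[A=59 B=44 C=19 D=46] avail[A=59 B=44 C=19 D=45] open={R5}
Step 12: reserve R7 D 8 -> on_hand[A=59 B=44 C=19 D=46] avail[A=59 B=44 C=19 D=37] open={R5,R7}
Step 13: cancel R5 -> on_hand[A=59 B=44 C=19 D=46] avail[A=59 B=44 C=19 D=38] open={R7}
Step 14: reserve R8 B 6 -> on_hand[A=59 B=44 C=19 D=46] avail[A=59 B=38 C=19 D=38] open={R7,R8}
Final available[C] = 19

Answer: 19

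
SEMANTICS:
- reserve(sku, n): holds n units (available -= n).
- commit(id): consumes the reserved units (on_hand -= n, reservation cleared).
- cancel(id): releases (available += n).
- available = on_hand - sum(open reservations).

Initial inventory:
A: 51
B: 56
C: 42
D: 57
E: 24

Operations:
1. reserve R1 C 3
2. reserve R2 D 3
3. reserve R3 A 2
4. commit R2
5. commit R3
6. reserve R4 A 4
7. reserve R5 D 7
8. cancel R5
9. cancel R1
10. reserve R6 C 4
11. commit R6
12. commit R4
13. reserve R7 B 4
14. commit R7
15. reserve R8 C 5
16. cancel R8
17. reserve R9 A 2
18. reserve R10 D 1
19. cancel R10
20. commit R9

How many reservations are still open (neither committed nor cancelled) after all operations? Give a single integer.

Answer: 0

Derivation:
Step 1: reserve R1 C 3 -> on_hand[A=51 B=56 C=42 D=57 E=24] avail[A=51 B=56 C=39 D=57 E=24] open={R1}
Step 2: reserve R2 D 3 -> on_hand[A=51 B=56 C=42 D=57 E=24] avail[A=51 B=56 C=39 D=54 E=24] open={R1,R2}
Step 3: reserve R3 A 2 -> on_hand[A=51 B=56 C=42 D=57 E=24] avail[A=49 B=56 C=39 D=54 E=24] open={R1,R2,R3}
Step 4: commit R2 -> on_hand[A=51 B=56 C=42 D=54 E=24] avail[A=49 B=56 C=39 D=54 E=24] open={R1,R3}
Step 5: commit R3 -> on_hand[A=49 B=56 C=42 D=54 E=24] avail[A=49 B=56 C=39 D=54 E=24] open={R1}
Step 6: reserve R4 A 4 -> on_hand[A=49 B=56 C=42 D=54 E=24] avail[A=45 B=56 C=39 D=54 E=24] open={R1,R4}
Step 7: reserve R5 D 7 -> on_hand[A=49 B=56 C=42 D=54 E=24] avail[A=45 B=56 C=39 D=47 E=24] open={R1,R4,R5}
Step 8: cancel R5 -> on_hand[A=49 B=56 C=42 D=54 E=24] avail[A=45 B=56 C=39 D=54 E=24] open={R1,R4}
Step 9: cancel R1 -> on_hand[A=49 B=56 C=42 D=54 E=24] avail[A=45 B=56 C=42 D=54 E=24] open={R4}
Step 10: reserve R6 C 4 -> on_hand[A=49 B=56 C=42 D=54 E=24] avail[A=45 B=56 C=38 D=54 E=24] open={R4,R6}
Step 11: commit R6 -> on_hand[A=49 B=56 C=38 D=54 E=24] avail[A=45 B=56 C=38 D=54 E=24] open={R4}
Step 12: commit R4 -> on_hand[A=45 B=56 C=38 D=54 E=24] avail[A=45 B=56 C=38 D=54 E=24] open={}
Step 13: reserve R7 B 4 -> on_hand[A=45 B=56 C=38 D=54 E=24] avail[A=45 B=52 C=38 D=54 E=24] open={R7}
Step 14: commit R7 -> on_hand[A=45 B=52 C=38 D=54 E=24] avail[A=45 B=52 C=38 D=54 E=24] open={}
Step 15: reserve R8 C 5 -> on_hand[A=45 B=52 C=38 D=54 E=24] avail[A=45 B=52 C=33 D=54 E=24] open={R8}
Step 16: cancel R8 -> on_hand[A=45 B=52 C=38 D=54 E=24] avail[A=45 B=52 C=38 D=54 E=24] open={}
Step 17: reserve R9 A 2 -> on_hand[A=45 B=52 C=38 D=54 E=24] avail[A=43 B=52 C=38 D=54 E=24] open={R9}
Step 18: reserve R10 D 1 -> on_hand[A=45 B=52 C=38 D=54 E=24] avail[A=43 B=52 C=38 D=53 E=24] open={R10,R9}
Step 19: cancel R10 -> on_hand[A=45 B=52 C=38 D=54 E=24] avail[A=43 B=52 C=38 D=54 E=24] open={R9}
Step 20: commit R9 -> on_hand[A=43 B=52 C=38 D=54 E=24] avail[A=43 B=52 C=38 D=54 E=24] open={}
Open reservations: [] -> 0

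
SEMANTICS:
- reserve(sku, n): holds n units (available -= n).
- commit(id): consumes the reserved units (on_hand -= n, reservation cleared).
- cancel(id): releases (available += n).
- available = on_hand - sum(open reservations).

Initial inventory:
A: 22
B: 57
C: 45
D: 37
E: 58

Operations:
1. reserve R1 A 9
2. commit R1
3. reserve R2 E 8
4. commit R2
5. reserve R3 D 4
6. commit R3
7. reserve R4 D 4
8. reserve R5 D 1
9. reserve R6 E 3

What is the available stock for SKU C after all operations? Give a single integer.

Step 1: reserve R1 A 9 -> on_hand[A=22 B=57 C=45 D=37 E=58] avail[A=13 B=57 C=45 D=37 E=58] open={R1}
Step 2: commit R1 -> on_hand[A=13 B=57 C=45 D=37 E=58] avail[A=13 B=57 C=45 D=37 E=58] open={}
Step 3: reserve R2 E 8 -> on_hand[A=13 B=57 C=45 D=37 E=58] avail[A=13 B=57 C=45 D=37 E=50] open={R2}
Step 4: commit R2 -> on_hand[A=13 B=57 C=45 D=37 E=50] avail[A=13 B=57 C=45 D=37 E=50] open={}
Step 5: reserve R3 D 4 -> on_hand[A=13 B=57 C=45 D=37 E=50] avail[A=13 B=57 C=45 D=33 E=50] open={R3}
Step 6: commit R3 -> on_hand[A=13 B=57 C=45 D=33 E=50] avail[A=13 B=57 C=45 D=33 E=50] open={}
Step 7: reserve R4 D 4 -> on_hand[A=13 B=57 C=45 D=33 E=50] avail[A=13 B=57 C=45 D=29 E=50] open={R4}
Step 8: reserve R5 D 1 -> on_hand[A=13 B=57 C=45 D=33 E=50] avail[A=13 B=57 C=45 D=28 E=50] open={R4,R5}
Step 9: reserve R6 E 3 -> on_hand[A=13 B=57 C=45 D=33 E=50] avail[A=13 B=57 C=45 D=28 E=47] open={R4,R5,R6}
Final available[C] = 45

Answer: 45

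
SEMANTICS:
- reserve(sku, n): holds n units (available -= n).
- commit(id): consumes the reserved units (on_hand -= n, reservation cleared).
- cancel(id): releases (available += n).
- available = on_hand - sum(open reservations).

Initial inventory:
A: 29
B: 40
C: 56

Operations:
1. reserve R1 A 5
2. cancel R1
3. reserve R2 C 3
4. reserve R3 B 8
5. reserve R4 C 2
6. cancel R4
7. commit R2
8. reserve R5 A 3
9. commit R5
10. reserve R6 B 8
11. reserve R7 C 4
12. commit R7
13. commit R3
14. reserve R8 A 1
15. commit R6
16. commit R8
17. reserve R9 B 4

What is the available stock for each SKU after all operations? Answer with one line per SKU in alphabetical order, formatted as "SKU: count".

Step 1: reserve R1 A 5 -> on_hand[A=29 B=40 C=56] avail[A=24 B=40 C=56] open={R1}
Step 2: cancel R1 -> on_hand[A=29 B=40 C=56] avail[A=29 B=40 C=56] open={}
Step 3: reserve R2 C 3 -> on_hand[A=29 B=40 C=56] avail[A=29 B=40 C=53] open={R2}
Step 4: reserve R3 B 8 -> on_hand[A=29 B=40 C=56] avail[A=29 B=32 C=53] open={R2,R3}
Step 5: reserve R4 C 2 -> on_hand[A=29 B=40 C=56] avail[A=29 B=32 C=51] open={R2,R3,R4}
Step 6: cancel R4 -> on_hand[A=29 B=40 C=56] avail[A=29 B=32 C=53] open={R2,R3}
Step 7: commit R2 -> on_hand[A=29 B=40 C=53] avail[A=29 B=32 C=53] open={R3}
Step 8: reserve R5 A 3 -> on_hand[A=29 B=40 C=53] avail[A=26 B=32 C=53] open={R3,R5}
Step 9: commit R5 -> on_hand[A=26 B=40 C=53] avail[A=26 B=32 C=53] open={R3}
Step 10: reserve R6 B 8 -> on_hand[A=26 B=40 C=53] avail[A=26 B=24 C=53] open={R3,R6}
Step 11: reserve R7 C 4 -> on_hand[A=26 B=40 C=53] avail[A=26 B=24 C=49] open={R3,R6,R7}
Step 12: commit R7 -> on_hand[A=26 B=40 C=49] avail[A=26 B=24 C=49] open={R3,R6}
Step 13: commit R3 -> on_hand[A=26 B=32 C=49] avail[A=26 B=24 C=49] open={R6}
Step 14: reserve R8 A 1 -> on_hand[A=26 B=32 C=49] avail[A=25 B=24 C=49] open={R6,R8}
Step 15: commit R6 -> on_hand[A=26 B=24 C=49] avail[A=25 B=24 C=49] open={R8}
Step 16: commit R8 -> on_hand[A=25 B=24 C=49] avail[A=25 B=24 C=49] open={}
Step 17: reserve R9 B 4 -> on_hand[A=25 B=24 C=49] avail[A=25 B=20 C=49] open={R9}

Answer: A: 25
B: 20
C: 49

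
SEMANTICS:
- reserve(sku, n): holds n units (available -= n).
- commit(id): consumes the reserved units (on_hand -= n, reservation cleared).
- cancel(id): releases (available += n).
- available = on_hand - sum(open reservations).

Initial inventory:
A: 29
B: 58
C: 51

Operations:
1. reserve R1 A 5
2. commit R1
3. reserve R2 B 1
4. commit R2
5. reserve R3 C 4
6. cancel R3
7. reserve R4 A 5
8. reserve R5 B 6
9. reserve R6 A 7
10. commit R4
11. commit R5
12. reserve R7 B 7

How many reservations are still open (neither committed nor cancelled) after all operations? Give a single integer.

Step 1: reserve R1 A 5 -> on_hand[A=29 B=58 C=51] avail[A=24 B=58 C=51] open={R1}
Step 2: commit R1 -> on_hand[A=24 B=58 C=51] avail[A=24 B=58 C=51] open={}
Step 3: reserve R2 B 1 -> on_hand[A=24 B=58 C=51] avail[A=24 B=57 C=51] open={R2}
Step 4: commit R2 -> on_hand[A=24 B=57 C=51] avail[A=24 B=57 C=51] open={}
Step 5: reserve R3 C 4 -> on_hand[A=24 B=57 C=51] avail[A=24 B=57 C=47] open={R3}
Step 6: cancel R3 -> on_hand[A=24 B=57 C=51] avail[A=24 B=57 C=51] open={}
Step 7: reserve R4 A 5 -> on_hand[A=24 B=57 C=51] avail[A=19 B=57 C=51] open={R4}
Step 8: reserve R5 B 6 -> on_hand[A=24 B=57 C=51] avail[A=19 B=51 C=51] open={R4,R5}
Step 9: reserve R6 A 7 -> on_hand[A=24 B=57 C=51] avail[A=12 B=51 C=51] open={R4,R5,R6}
Step 10: commit R4 -> on_hand[A=19 B=57 C=51] avail[A=12 B=51 C=51] open={R5,R6}
Step 11: commit R5 -> on_hand[A=19 B=51 C=51] avail[A=12 B=51 C=51] open={R6}
Step 12: reserve R7 B 7 -> on_hand[A=19 B=51 C=51] avail[A=12 B=44 C=51] open={R6,R7}
Open reservations: ['R6', 'R7'] -> 2

Answer: 2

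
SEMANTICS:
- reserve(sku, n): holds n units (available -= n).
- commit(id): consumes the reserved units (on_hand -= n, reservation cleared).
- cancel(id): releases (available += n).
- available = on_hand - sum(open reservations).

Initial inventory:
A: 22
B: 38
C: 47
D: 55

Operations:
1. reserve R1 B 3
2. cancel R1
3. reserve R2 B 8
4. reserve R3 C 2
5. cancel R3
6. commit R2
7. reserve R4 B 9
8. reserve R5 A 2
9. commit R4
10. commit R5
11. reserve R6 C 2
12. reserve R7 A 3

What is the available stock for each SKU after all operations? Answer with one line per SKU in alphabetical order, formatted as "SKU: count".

Answer: A: 17
B: 21
C: 45
D: 55

Derivation:
Step 1: reserve R1 B 3 -> on_hand[A=22 B=38 C=47 D=55] avail[A=22 B=35 C=47 D=55] open={R1}
Step 2: cancel R1 -> on_hand[A=22 B=38 C=47 D=55] avail[A=22 B=38 C=47 D=55] open={}
Step 3: reserve R2 B 8 -> on_hand[A=22 B=38 C=47 D=55] avail[A=22 B=30 C=47 D=55] open={R2}
Step 4: reserve R3 C 2 -> on_hand[A=22 B=38 C=47 D=55] avail[A=22 B=30 C=45 D=55] open={R2,R3}
Step 5: cancel R3 -> on_hand[A=22 B=38 C=47 D=55] avail[A=22 B=30 C=47 D=55] open={R2}
Step 6: commit R2 -> on_hand[A=22 B=30 C=47 D=55] avail[A=22 B=30 C=47 D=55] open={}
Step 7: reserve R4 B 9 -> on_hand[A=22 B=30 C=47 D=55] avail[A=22 B=21 C=47 D=55] open={R4}
Step 8: reserve R5 A 2 -> on_hand[A=22 B=30 C=47 D=55] avail[A=20 B=21 C=47 D=55] open={R4,R5}
Step 9: commit R4 -> on_hand[A=22 B=21 C=47 D=55] avail[A=20 B=21 C=47 D=55] open={R5}
Step 10: commit R5 -> on_hand[A=20 B=21 C=47 D=55] avail[A=20 B=21 C=47 D=55] open={}
Step 11: reserve R6 C 2 -> on_hand[A=20 B=21 C=47 D=55] avail[A=20 B=21 C=45 D=55] open={R6}
Step 12: reserve R7 A 3 -> on_hand[A=20 B=21 C=47 D=55] avail[A=17 B=21 C=45 D=55] open={R6,R7}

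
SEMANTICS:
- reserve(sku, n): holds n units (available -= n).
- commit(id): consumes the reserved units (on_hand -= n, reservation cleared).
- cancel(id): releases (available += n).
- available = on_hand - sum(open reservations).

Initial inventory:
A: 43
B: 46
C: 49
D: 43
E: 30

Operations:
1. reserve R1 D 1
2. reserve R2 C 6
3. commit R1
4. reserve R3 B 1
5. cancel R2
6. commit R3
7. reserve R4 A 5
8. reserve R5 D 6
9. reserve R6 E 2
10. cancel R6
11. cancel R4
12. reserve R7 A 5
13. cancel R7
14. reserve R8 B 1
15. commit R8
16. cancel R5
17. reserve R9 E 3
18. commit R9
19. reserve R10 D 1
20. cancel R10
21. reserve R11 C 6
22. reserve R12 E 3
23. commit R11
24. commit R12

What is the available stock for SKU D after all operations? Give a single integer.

Answer: 42

Derivation:
Step 1: reserve R1 D 1 -> on_hand[A=43 B=46 C=49 D=43 E=30] avail[A=43 B=46 C=49 D=42 E=30] open={R1}
Step 2: reserve R2 C 6 -> on_hand[A=43 B=46 C=49 D=43 E=30] avail[A=43 B=46 C=43 D=42 E=30] open={R1,R2}
Step 3: commit R1 -> on_hand[A=43 B=46 C=49 D=42 E=30] avail[A=43 B=46 C=43 D=42 E=30] open={R2}
Step 4: reserve R3 B 1 -> on_hand[A=43 B=46 C=49 D=42 E=30] avail[A=43 B=45 C=43 D=42 E=30] open={R2,R3}
Step 5: cancel R2 -> on_hand[A=43 B=46 C=49 D=42 E=30] avail[A=43 B=45 C=49 D=42 E=30] open={R3}
Step 6: commit R3 -> on_hand[A=43 B=45 C=49 D=42 E=30] avail[A=43 B=45 C=49 D=42 E=30] open={}
Step 7: reserve R4 A 5 -> on_hand[A=43 B=45 C=49 D=42 E=30] avail[A=38 B=45 C=49 D=42 E=30] open={R4}
Step 8: reserve R5 D 6 -> on_hand[A=43 B=45 C=49 D=42 E=30] avail[A=38 B=45 C=49 D=36 E=30] open={R4,R5}
Step 9: reserve R6 E 2 -> on_hand[A=43 B=45 C=49 D=42 E=30] avail[A=38 B=45 C=49 D=36 E=28] open={R4,R5,R6}
Step 10: cancel R6 -> on_hand[A=43 B=45 C=49 D=42 E=30] avail[A=38 B=45 C=49 D=36 E=30] open={R4,R5}
Step 11: cancel R4 -> on_hand[A=43 B=45 C=49 D=42 E=30] avail[A=43 B=45 C=49 D=36 E=30] open={R5}
Step 12: reserve R7 A 5 -> on_hand[A=43 B=45 C=49 D=42 E=30] avail[A=38 B=45 C=49 D=36 E=30] open={R5,R7}
Step 13: cancel R7 -> on_hand[A=43 B=45 C=49 D=42 E=30] avail[A=43 B=45 C=49 D=36 E=30] open={R5}
Step 14: reserve R8 B 1 -> on_hand[A=43 B=45 C=49 D=42 E=30] avail[A=43 B=44 C=49 D=36 E=30] open={R5,R8}
Step 15: commit R8 -> on_hand[A=43 B=44 C=49 D=42 E=30] avail[A=43 B=44 C=49 D=36 E=30] open={R5}
Step 16: cancel R5 -> on_hand[A=43 B=44 C=49 D=42 E=30] avail[A=43 B=44 C=49 D=42 E=30] open={}
Step 17: reserve R9 E 3 -> on_hand[A=43 B=44 C=49 D=42 E=30] avail[A=43 B=44 C=49 D=42 E=27] open={R9}
Step 18: commit R9 -> on_hand[A=43 B=44 C=49 D=42 E=27] avail[A=43 B=44 C=49 D=42 E=27] open={}
Step 19: reserve R10 D 1 -> on_hand[A=43 B=44 C=49 D=42 E=27] avail[A=43 B=44 C=49 D=41 E=27] open={R10}
Step 20: cancel R10 -> on_hand[A=43 B=44 C=49 D=42 E=27] avail[A=43 B=44 C=49 D=42 E=27] open={}
Step 21: reserve R11 C 6 -> on_hand[A=43 B=44 C=49 D=42 E=27] avail[A=43 B=44 C=43 D=42 E=27] open={R11}
Step 22: reserve R12 E 3 -> on_hand[A=43 B=44 C=49 D=42 E=27] avail[A=43 B=44 C=43 D=42 E=24] open={R11,R12}
Step 23: commit R11 -> on_hand[A=43 B=44 C=43 D=42 E=27] avail[A=43 B=44 C=43 D=42 E=24] open={R12}
Step 24: commit R12 -> on_hand[A=43 B=44 C=43 D=42 E=24] avail[A=43 B=44 C=43 D=42 E=24] open={}
Final available[D] = 42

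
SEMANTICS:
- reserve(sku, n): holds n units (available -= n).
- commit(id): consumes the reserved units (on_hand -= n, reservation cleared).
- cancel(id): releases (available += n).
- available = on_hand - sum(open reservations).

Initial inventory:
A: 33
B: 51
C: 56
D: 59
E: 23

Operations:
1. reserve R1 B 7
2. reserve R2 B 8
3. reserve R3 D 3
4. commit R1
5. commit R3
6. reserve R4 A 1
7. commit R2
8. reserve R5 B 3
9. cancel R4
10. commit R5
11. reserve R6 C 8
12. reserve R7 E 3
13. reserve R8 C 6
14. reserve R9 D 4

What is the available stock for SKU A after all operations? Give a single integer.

Answer: 33

Derivation:
Step 1: reserve R1 B 7 -> on_hand[A=33 B=51 C=56 D=59 E=23] avail[A=33 B=44 C=56 D=59 E=23] open={R1}
Step 2: reserve R2 B 8 -> on_hand[A=33 B=51 C=56 D=59 E=23] avail[A=33 B=36 C=56 D=59 E=23] open={R1,R2}
Step 3: reserve R3 D 3 -> on_hand[A=33 B=51 C=56 D=59 E=23] avail[A=33 B=36 C=56 D=56 E=23] open={R1,R2,R3}
Step 4: commit R1 -> on_hand[A=33 B=44 C=56 D=59 E=23] avail[A=33 B=36 C=56 D=56 E=23] open={R2,R3}
Step 5: commit R3 -> on_hand[A=33 B=44 C=56 D=56 E=23] avail[A=33 B=36 C=56 D=56 E=23] open={R2}
Step 6: reserve R4 A 1 -> on_hand[A=33 B=44 C=56 D=56 E=23] avail[A=32 B=36 C=56 D=56 E=23] open={R2,R4}
Step 7: commit R2 -> on_hand[A=33 B=36 C=56 D=56 E=23] avail[A=32 B=36 C=56 D=56 E=23] open={R4}
Step 8: reserve R5 B 3 -> on_hand[A=33 B=36 C=56 D=56 E=23] avail[A=32 B=33 C=56 D=56 E=23] open={R4,R5}
Step 9: cancel R4 -> on_hand[A=33 B=36 C=56 D=56 E=23] avail[A=33 B=33 C=56 D=56 E=23] open={R5}
Step 10: commit R5 -> on_hand[A=33 B=33 C=56 D=56 E=23] avail[A=33 B=33 C=56 D=56 E=23] open={}
Step 11: reserve R6 C 8 -> on_hand[A=33 B=33 C=56 D=56 E=23] avail[A=33 B=33 C=48 D=56 E=23] open={R6}
Step 12: reserve R7 E 3 -> on_hand[A=33 B=33 C=56 D=56 E=23] avail[A=33 B=33 C=48 D=56 E=20] open={R6,R7}
Step 13: reserve R8 C 6 -> on_hand[A=33 B=33 C=56 D=56 E=23] avail[A=33 B=33 C=42 D=56 E=20] open={R6,R7,R8}
Step 14: reserve R9 D 4 -> on_hand[A=33 B=33 C=56 D=56 E=23] avail[A=33 B=33 C=42 D=52 E=20] open={R6,R7,R8,R9}
Final available[A] = 33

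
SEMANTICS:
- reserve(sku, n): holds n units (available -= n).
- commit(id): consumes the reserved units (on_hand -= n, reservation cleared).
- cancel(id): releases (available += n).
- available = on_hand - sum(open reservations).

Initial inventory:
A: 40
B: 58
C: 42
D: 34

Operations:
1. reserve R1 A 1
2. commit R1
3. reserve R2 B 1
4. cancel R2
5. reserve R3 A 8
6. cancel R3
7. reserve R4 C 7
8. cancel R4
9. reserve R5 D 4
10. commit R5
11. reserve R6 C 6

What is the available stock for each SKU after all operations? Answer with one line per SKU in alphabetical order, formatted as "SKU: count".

Step 1: reserve R1 A 1 -> on_hand[A=40 B=58 C=42 D=34] avail[A=39 B=58 C=42 D=34] open={R1}
Step 2: commit R1 -> on_hand[A=39 B=58 C=42 D=34] avail[A=39 B=58 C=42 D=34] open={}
Step 3: reserve R2 B 1 -> on_hand[A=39 B=58 C=42 D=34] avail[A=39 B=57 C=42 D=34] open={R2}
Step 4: cancel R2 -> on_hand[A=39 B=58 C=42 D=34] avail[A=39 B=58 C=42 D=34] open={}
Step 5: reserve R3 A 8 -> on_hand[A=39 B=58 C=42 D=34] avail[A=31 B=58 C=42 D=34] open={R3}
Step 6: cancel R3 -> on_hand[A=39 B=58 C=42 D=34] avail[A=39 B=58 C=42 D=34] open={}
Step 7: reserve R4 C 7 -> on_hand[A=39 B=58 C=42 D=34] avail[A=39 B=58 C=35 D=34] open={R4}
Step 8: cancel R4 -> on_hand[A=39 B=58 C=42 D=34] avail[A=39 B=58 C=42 D=34] open={}
Step 9: reserve R5 D 4 -> on_hand[A=39 B=58 C=42 D=34] avail[A=39 B=58 C=42 D=30] open={R5}
Step 10: commit R5 -> on_hand[A=39 B=58 C=42 D=30] avail[A=39 B=58 C=42 D=30] open={}
Step 11: reserve R6 C 6 -> on_hand[A=39 B=58 C=42 D=30] avail[A=39 B=58 C=36 D=30] open={R6}

Answer: A: 39
B: 58
C: 36
D: 30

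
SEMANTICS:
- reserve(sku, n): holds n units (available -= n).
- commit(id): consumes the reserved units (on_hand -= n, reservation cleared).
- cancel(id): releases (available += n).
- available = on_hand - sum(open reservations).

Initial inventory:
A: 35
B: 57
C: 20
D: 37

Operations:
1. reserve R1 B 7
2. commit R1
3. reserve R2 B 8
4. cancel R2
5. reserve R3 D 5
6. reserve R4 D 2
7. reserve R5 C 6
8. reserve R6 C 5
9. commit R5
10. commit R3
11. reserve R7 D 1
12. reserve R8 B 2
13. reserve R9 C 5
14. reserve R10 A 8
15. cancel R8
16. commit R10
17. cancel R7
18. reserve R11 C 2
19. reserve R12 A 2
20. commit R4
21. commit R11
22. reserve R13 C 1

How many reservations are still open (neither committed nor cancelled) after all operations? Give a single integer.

Step 1: reserve R1 B 7 -> on_hand[A=35 B=57 C=20 D=37] avail[A=35 B=50 C=20 D=37] open={R1}
Step 2: commit R1 -> on_hand[A=35 B=50 C=20 D=37] avail[A=35 B=50 C=20 D=37] open={}
Step 3: reserve R2 B 8 -> on_hand[A=35 B=50 C=20 D=37] avail[A=35 B=42 C=20 D=37] open={R2}
Step 4: cancel R2 -> on_hand[A=35 B=50 C=20 D=37] avail[A=35 B=50 C=20 D=37] open={}
Step 5: reserve R3 D 5 -> on_hand[A=35 B=50 C=20 D=37] avail[A=35 B=50 C=20 D=32] open={R3}
Step 6: reserve R4 D 2 -> on_hand[A=35 B=50 C=20 D=37] avail[A=35 B=50 C=20 D=30] open={R3,R4}
Step 7: reserve R5 C 6 -> on_hand[A=35 B=50 C=20 D=37] avail[A=35 B=50 C=14 D=30] open={R3,R4,R5}
Step 8: reserve R6 C 5 -> on_hand[A=35 B=50 C=20 D=37] avail[A=35 B=50 C=9 D=30] open={R3,R4,R5,R6}
Step 9: commit R5 -> on_hand[A=35 B=50 C=14 D=37] avail[A=35 B=50 C=9 D=30] open={R3,R4,R6}
Step 10: commit R3 -> on_hand[A=35 B=50 C=14 D=32] avail[A=35 B=50 C=9 D=30] open={R4,R6}
Step 11: reserve R7 D 1 -> on_hand[A=35 B=50 C=14 D=32] avail[A=35 B=50 C=9 D=29] open={R4,R6,R7}
Step 12: reserve R8 B 2 -> on_hand[A=35 B=50 C=14 D=32] avail[A=35 B=48 C=9 D=29] open={R4,R6,R7,R8}
Step 13: reserve R9 C 5 -> on_hand[A=35 B=50 C=14 D=32] avail[A=35 B=48 C=4 D=29] open={R4,R6,R7,R8,R9}
Step 14: reserve R10 A 8 -> on_hand[A=35 B=50 C=14 D=32] avail[A=27 B=48 C=4 D=29] open={R10,R4,R6,R7,R8,R9}
Step 15: cancel R8 -> on_hand[A=35 B=50 C=14 D=32] avail[A=27 B=50 C=4 D=29] open={R10,R4,R6,R7,R9}
Step 16: commit R10 -> on_hand[A=27 B=50 C=14 D=32] avail[A=27 B=50 C=4 D=29] open={R4,R6,R7,R9}
Step 17: cancel R7 -> on_hand[A=27 B=50 C=14 D=32] avail[A=27 B=50 C=4 D=30] open={R4,R6,R9}
Step 18: reserve R11 C 2 -> on_hand[A=27 B=50 C=14 D=32] avail[A=27 B=50 C=2 D=30] open={R11,R4,R6,R9}
Step 19: reserve R12 A 2 -> on_hand[A=27 B=50 C=14 D=32] avail[A=25 B=50 C=2 D=30] open={R11,R12,R4,R6,R9}
Step 20: commit R4 -> on_hand[A=27 B=50 C=14 D=30] avail[A=25 B=50 C=2 D=30] open={R11,R12,R6,R9}
Step 21: commit R11 -> on_hand[A=27 B=50 C=12 D=30] avail[A=25 B=50 C=2 D=30] open={R12,R6,R9}
Step 22: reserve R13 C 1 -> on_hand[A=27 B=50 C=12 D=30] avail[A=25 B=50 C=1 D=30] open={R12,R13,R6,R9}
Open reservations: ['R12', 'R13', 'R6', 'R9'] -> 4

Answer: 4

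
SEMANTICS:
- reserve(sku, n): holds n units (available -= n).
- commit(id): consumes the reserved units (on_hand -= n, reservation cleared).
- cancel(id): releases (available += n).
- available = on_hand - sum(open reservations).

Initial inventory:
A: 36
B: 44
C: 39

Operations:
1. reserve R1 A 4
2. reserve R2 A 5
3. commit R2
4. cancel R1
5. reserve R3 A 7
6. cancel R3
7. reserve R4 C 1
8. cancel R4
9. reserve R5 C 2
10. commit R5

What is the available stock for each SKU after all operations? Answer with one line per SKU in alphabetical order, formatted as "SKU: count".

Step 1: reserve R1 A 4 -> on_hand[A=36 B=44 C=39] avail[A=32 B=44 C=39] open={R1}
Step 2: reserve R2 A 5 -> on_hand[A=36 B=44 C=39] avail[A=27 B=44 C=39] open={R1,R2}
Step 3: commit R2 -> on_hand[A=31 B=44 C=39] avail[A=27 B=44 C=39] open={R1}
Step 4: cancel R1 -> on_hand[A=31 B=44 C=39] avail[A=31 B=44 C=39] open={}
Step 5: reserve R3 A 7 -> on_hand[A=31 B=44 C=39] avail[A=24 B=44 C=39] open={R3}
Step 6: cancel R3 -> on_hand[A=31 B=44 C=39] avail[A=31 B=44 C=39] open={}
Step 7: reserve R4 C 1 -> on_hand[A=31 B=44 C=39] avail[A=31 B=44 C=38] open={R4}
Step 8: cancel R4 -> on_hand[A=31 B=44 C=39] avail[A=31 B=44 C=39] open={}
Step 9: reserve R5 C 2 -> on_hand[A=31 B=44 C=39] avail[A=31 B=44 C=37] open={R5}
Step 10: commit R5 -> on_hand[A=31 B=44 C=37] avail[A=31 B=44 C=37] open={}

Answer: A: 31
B: 44
C: 37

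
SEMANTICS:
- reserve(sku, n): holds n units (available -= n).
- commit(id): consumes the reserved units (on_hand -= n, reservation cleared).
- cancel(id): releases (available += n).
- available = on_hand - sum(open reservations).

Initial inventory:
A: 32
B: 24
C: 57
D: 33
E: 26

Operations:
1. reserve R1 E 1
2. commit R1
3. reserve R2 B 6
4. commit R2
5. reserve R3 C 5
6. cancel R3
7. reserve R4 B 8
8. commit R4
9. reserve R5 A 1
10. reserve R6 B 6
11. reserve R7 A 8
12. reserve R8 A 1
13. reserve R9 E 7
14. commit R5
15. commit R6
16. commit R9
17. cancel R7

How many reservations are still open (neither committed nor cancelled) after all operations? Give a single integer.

Step 1: reserve R1 E 1 -> on_hand[A=32 B=24 C=57 D=33 E=26] avail[A=32 B=24 C=57 D=33 E=25] open={R1}
Step 2: commit R1 -> on_hand[A=32 B=24 C=57 D=33 E=25] avail[A=32 B=24 C=57 D=33 E=25] open={}
Step 3: reserve R2 B 6 -> on_hand[A=32 B=24 C=57 D=33 E=25] avail[A=32 B=18 C=57 D=33 E=25] open={R2}
Step 4: commit R2 -> on_hand[A=32 B=18 C=57 D=33 E=25] avail[A=32 B=18 C=57 D=33 E=25] open={}
Step 5: reserve R3 C 5 -> on_hand[A=32 B=18 C=57 D=33 E=25] avail[A=32 B=18 C=52 D=33 E=25] open={R3}
Step 6: cancel R3 -> on_hand[A=32 B=18 C=57 D=33 E=25] avail[A=32 B=18 C=57 D=33 E=25] open={}
Step 7: reserve R4 B 8 -> on_hand[A=32 B=18 C=57 D=33 E=25] avail[A=32 B=10 C=57 D=33 E=25] open={R4}
Step 8: commit R4 -> on_hand[A=32 B=10 C=57 D=33 E=25] avail[A=32 B=10 C=57 D=33 E=25] open={}
Step 9: reserve R5 A 1 -> on_hand[A=32 B=10 C=57 D=33 E=25] avail[A=31 B=10 C=57 D=33 E=25] open={R5}
Step 10: reserve R6 B 6 -> on_hand[A=32 B=10 C=57 D=33 E=25] avail[A=31 B=4 C=57 D=33 E=25] open={R5,R6}
Step 11: reserve R7 A 8 -> on_hand[A=32 B=10 C=57 D=33 E=25] avail[A=23 B=4 C=57 D=33 E=25] open={R5,R6,R7}
Step 12: reserve R8 A 1 -> on_hand[A=32 B=10 C=57 D=33 E=25] avail[A=22 B=4 C=57 D=33 E=25] open={R5,R6,R7,R8}
Step 13: reserve R9 E 7 -> on_hand[A=32 B=10 C=57 D=33 E=25] avail[A=22 B=4 C=57 D=33 E=18] open={R5,R6,R7,R8,R9}
Step 14: commit R5 -> on_hand[A=31 B=10 C=57 D=33 E=25] avail[A=22 B=4 C=57 D=33 E=18] open={R6,R7,R8,R9}
Step 15: commit R6 -> on_hand[A=31 B=4 C=57 D=33 E=25] avail[A=22 B=4 C=57 D=33 E=18] open={R7,R8,R9}
Step 16: commit R9 -> on_hand[A=31 B=4 C=57 D=33 E=18] avail[A=22 B=4 C=57 D=33 E=18] open={R7,R8}
Step 17: cancel R7 -> on_hand[A=31 B=4 C=57 D=33 E=18] avail[A=30 B=4 C=57 D=33 E=18] open={R8}
Open reservations: ['R8'] -> 1

Answer: 1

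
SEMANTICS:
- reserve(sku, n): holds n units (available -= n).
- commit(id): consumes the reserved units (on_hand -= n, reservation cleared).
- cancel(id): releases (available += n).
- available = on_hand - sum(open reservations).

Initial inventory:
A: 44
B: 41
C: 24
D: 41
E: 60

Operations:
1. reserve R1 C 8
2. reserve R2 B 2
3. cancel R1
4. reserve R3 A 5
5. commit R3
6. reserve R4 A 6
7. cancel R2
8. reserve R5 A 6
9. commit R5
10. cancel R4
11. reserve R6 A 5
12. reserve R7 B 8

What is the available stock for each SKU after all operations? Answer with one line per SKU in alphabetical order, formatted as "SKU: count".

Step 1: reserve R1 C 8 -> on_hand[A=44 B=41 C=24 D=41 E=60] avail[A=44 B=41 C=16 D=41 E=60] open={R1}
Step 2: reserve R2 B 2 -> on_hand[A=44 B=41 C=24 D=41 E=60] avail[A=44 B=39 C=16 D=41 E=60] open={R1,R2}
Step 3: cancel R1 -> on_hand[A=44 B=41 C=24 D=41 E=60] avail[A=44 B=39 C=24 D=41 E=60] open={R2}
Step 4: reserve R3 A 5 -> on_hand[A=44 B=41 C=24 D=41 E=60] avail[A=39 B=39 C=24 D=41 E=60] open={R2,R3}
Step 5: commit R3 -> on_hand[A=39 B=41 C=24 D=41 E=60] avail[A=39 B=39 C=24 D=41 E=60] open={R2}
Step 6: reserve R4 A 6 -> on_hand[A=39 B=41 C=24 D=41 E=60] avail[A=33 B=39 C=24 D=41 E=60] open={R2,R4}
Step 7: cancel R2 -> on_hand[A=39 B=41 C=24 D=41 E=60] avail[A=33 B=41 C=24 D=41 E=60] open={R4}
Step 8: reserve R5 A 6 -> on_hand[A=39 B=41 C=24 D=41 E=60] avail[A=27 B=41 C=24 D=41 E=60] open={R4,R5}
Step 9: commit R5 -> on_hand[A=33 B=41 C=24 D=41 E=60] avail[A=27 B=41 C=24 D=41 E=60] open={R4}
Step 10: cancel R4 -> on_hand[A=33 B=41 C=24 D=41 E=60] avail[A=33 B=41 C=24 D=41 E=60] open={}
Step 11: reserve R6 A 5 -> on_hand[A=33 B=41 C=24 D=41 E=60] avail[A=28 B=41 C=24 D=41 E=60] open={R6}
Step 12: reserve R7 B 8 -> on_hand[A=33 B=41 C=24 D=41 E=60] avail[A=28 B=33 C=24 D=41 E=60] open={R6,R7}

Answer: A: 28
B: 33
C: 24
D: 41
E: 60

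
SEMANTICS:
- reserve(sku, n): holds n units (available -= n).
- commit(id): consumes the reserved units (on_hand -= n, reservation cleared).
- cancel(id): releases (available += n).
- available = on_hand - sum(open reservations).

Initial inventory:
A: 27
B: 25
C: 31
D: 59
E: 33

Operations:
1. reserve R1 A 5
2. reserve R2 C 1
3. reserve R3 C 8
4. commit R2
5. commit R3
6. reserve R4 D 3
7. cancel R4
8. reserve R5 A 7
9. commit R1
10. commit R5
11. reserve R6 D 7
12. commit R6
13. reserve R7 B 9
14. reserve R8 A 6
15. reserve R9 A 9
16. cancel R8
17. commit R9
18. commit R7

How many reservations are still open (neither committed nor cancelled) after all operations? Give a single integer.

Step 1: reserve R1 A 5 -> on_hand[A=27 B=25 C=31 D=59 E=33] avail[A=22 B=25 C=31 D=59 E=33] open={R1}
Step 2: reserve R2 C 1 -> on_hand[A=27 B=25 C=31 D=59 E=33] avail[A=22 B=25 C=30 D=59 E=33] open={R1,R2}
Step 3: reserve R3 C 8 -> on_hand[A=27 B=25 C=31 D=59 E=33] avail[A=22 B=25 C=22 D=59 E=33] open={R1,R2,R3}
Step 4: commit R2 -> on_hand[A=27 B=25 C=30 D=59 E=33] avail[A=22 B=25 C=22 D=59 E=33] open={R1,R3}
Step 5: commit R3 -> on_hand[A=27 B=25 C=22 D=59 E=33] avail[A=22 B=25 C=22 D=59 E=33] open={R1}
Step 6: reserve R4 D 3 -> on_hand[A=27 B=25 C=22 D=59 E=33] avail[A=22 B=25 C=22 D=56 E=33] open={R1,R4}
Step 7: cancel R4 -> on_hand[A=27 B=25 C=22 D=59 E=33] avail[A=22 B=25 C=22 D=59 E=33] open={R1}
Step 8: reserve R5 A 7 -> on_hand[A=27 B=25 C=22 D=59 E=33] avail[A=15 B=25 C=22 D=59 E=33] open={R1,R5}
Step 9: commit R1 -> on_hand[A=22 B=25 C=22 D=59 E=33] avail[A=15 B=25 C=22 D=59 E=33] open={R5}
Step 10: commit R5 -> on_hand[A=15 B=25 C=22 D=59 E=33] avail[A=15 B=25 C=22 D=59 E=33] open={}
Step 11: reserve R6 D 7 -> on_hand[A=15 B=25 C=22 D=59 E=33] avail[A=15 B=25 C=22 D=52 E=33] open={R6}
Step 12: commit R6 -> on_hand[A=15 B=25 C=22 D=52 E=33] avail[A=15 B=25 C=22 D=52 E=33] open={}
Step 13: reserve R7 B 9 -> on_hand[A=15 B=25 C=22 D=52 E=33] avail[A=15 B=16 C=22 D=52 E=33] open={R7}
Step 14: reserve R8 A 6 -> on_hand[A=15 B=25 C=22 D=52 E=33] avail[A=9 B=16 C=22 D=52 E=33] open={R7,R8}
Step 15: reserve R9 A 9 -> on_hand[A=15 B=25 C=22 D=52 E=33] avail[A=0 B=16 C=22 D=52 E=33] open={R7,R8,R9}
Step 16: cancel R8 -> on_hand[A=15 B=25 C=22 D=52 E=33] avail[A=6 B=16 C=22 D=52 E=33] open={R7,R9}
Step 17: commit R9 -> on_hand[A=6 B=25 C=22 D=52 E=33] avail[A=6 B=16 C=22 D=52 E=33] open={R7}
Step 18: commit R7 -> on_hand[A=6 B=16 C=22 D=52 E=33] avail[A=6 B=16 C=22 D=52 E=33] open={}
Open reservations: [] -> 0

Answer: 0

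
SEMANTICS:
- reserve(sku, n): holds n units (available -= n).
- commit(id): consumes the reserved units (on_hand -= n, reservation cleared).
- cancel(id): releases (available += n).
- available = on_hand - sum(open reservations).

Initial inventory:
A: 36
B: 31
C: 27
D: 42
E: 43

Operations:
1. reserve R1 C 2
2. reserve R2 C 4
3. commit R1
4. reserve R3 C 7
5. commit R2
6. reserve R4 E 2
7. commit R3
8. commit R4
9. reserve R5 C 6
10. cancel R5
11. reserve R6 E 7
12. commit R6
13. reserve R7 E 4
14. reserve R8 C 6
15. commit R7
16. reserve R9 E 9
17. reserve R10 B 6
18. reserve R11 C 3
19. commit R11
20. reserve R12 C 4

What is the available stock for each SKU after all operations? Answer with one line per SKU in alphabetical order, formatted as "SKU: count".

Answer: A: 36
B: 25
C: 1
D: 42
E: 21

Derivation:
Step 1: reserve R1 C 2 -> on_hand[A=36 B=31 C=27 D=42 E=43] avail[A=36 B=31 C=25 D=42 E=43] open={R1}
Step 2: reserve R2 C 4 -> on_hand[A=36 B=31 C=27 D=42 E=43] avail[A=36 B=31 C=21 D=42 E=43] open={R1,R2}
Step 3: commit R1 -> on_hand[A=36 B=31 C=25 D=42 E=43] avail[A=36 B=31 C=21 D=42 E=43] open={R2}
Step 4: reserve R3 C 7 -> on_hand[A=36 B=31 C=25 D=42 E=43] avail[A=36 B=31 C=14 D=42 E=43] open={R2,R3}
Step 5: commit R2 -> on_hand[A=36 B=31 C=21 D=42 E=43] avail[A=36 B=31 C=14 D=42 E=43] open={R3}
Step 6: reserve R4 E 2 -> on_hand[A=36 B=31 C=21 D=42 E=43] avail[A=36 B=31 C=14 D=42 E=41] open={R3,R4}
Step 7: commit R3 -> on_hand[A=36 B=31 C=14 D=42 E=43] avail[A=36 B=31 C=14 D=42 E=41] open={R4}
Step 8: commit R4 -> on_hand[A=36 B=31 C=14 D=42 E=41] avail[A=36 B=31 C=14 D=42 E=41] open={}
Step 9: reserve R5 C 6 -> on_hand[A=36 B=31 C=14 D=42 E=41] avail[A=36 B=31 C=8 D=42 E=41] open={R5}
Step 10: cancel R5 -> on_hand[A=36 B=31 C=14 D=42 E=41] avail[A=36 B=31 C=14 D=42 E=41] open={}
Step 11: reserve R6 E 7 -> on_hand[A=36 B=31 C=14 D=42 E=41] avail[A=36 B=31 C=14 D=42 E=34] open={R6}
Step 12: commit R6 -> on_hand[A=36 B=31 C=14 D=42 E=34] avail[A=36 B=31 C=14 D=42 E=34] open={}
Step 13: reserve R7 E 4 -> on_hand[A=36 B=31 C=14 D=42 E=34] avail[A=36 B=31 C=14 D=42 E=30] open={R7}
Step 14: reserve R8 C 6 -> on_hand[A=36 B=31 C=14 D=42 E=34] avail[A=36 B=31 C=8 D=42 E=30] open={R7,R8}
Step 15: commit R7 -> on_hand[A=36 B=31 C=14 D=42 E=30] avail[A=36 B=31 C=8 D=42 E=30] open={R8}
Step 16: reserve R9 E 9 -> on_hand[A=36 B=31 C=14 D=42 E=30] avail[A=36 B=31 C=8 D=42 E=21] open={R8,R9}
Step 17: reserve R10 B 6 -> on_hand[A=36 B=31 C=14 D=42 E=30] avail[A=36 B=25 C=8 D=42 E=21] open={R10,R8,R9}
Step 18: reserve R11 C 3 -> on_hand[A=36 B=31 C=14 D=42 E=30] avail[A=36 B=25 C=5 D=42 E=21] open={R10,R11,R8,R9}
Step 19: commit R11 -> on_hand[A=36 B=31 C=11 D=42 E=30] avail[A=36 B=25 C=5 D=42 E=21] open={R10,R8,R9}
Step 20: reserve R12 C 4 -> on_hand[A=36 B=31 C=11 D=42 E=30] avail[A=36 B=25 C=1 D=42 E=21] open={R10,R12,R8,R9}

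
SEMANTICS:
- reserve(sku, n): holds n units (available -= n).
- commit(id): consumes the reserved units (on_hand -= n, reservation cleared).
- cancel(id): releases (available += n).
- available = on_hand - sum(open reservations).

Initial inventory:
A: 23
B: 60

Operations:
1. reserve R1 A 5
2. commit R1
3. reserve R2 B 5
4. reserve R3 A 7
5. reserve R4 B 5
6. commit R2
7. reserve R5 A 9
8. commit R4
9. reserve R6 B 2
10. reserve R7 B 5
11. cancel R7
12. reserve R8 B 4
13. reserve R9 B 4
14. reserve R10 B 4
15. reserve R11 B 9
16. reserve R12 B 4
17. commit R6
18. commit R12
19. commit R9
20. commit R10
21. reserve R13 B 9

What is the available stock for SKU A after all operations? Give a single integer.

Step 1: reserve R1 A 5 -> on_hand[A=23 B=60] avail[A=18 B=60] open={R1}
Step 2: commit R1 -> on_hand[A=18 B=60] avail[A=18 B=60] open={}
Step 3: reserve R2 B 5 -> on_hand[A=18 B=60] avail[A=18 B=55] open={R2}
Step 4: reserve R3 A 7 -> on_hand[A=18 B=60] avail[A=11 B=55] open={R2,R3}
Step 5: reserve R4 B 5 -> on_hand[A=18 B=60] avail[A=11 B=50] open={R2,R3,R4}
Step 6: commit R2 -> on_hand[A=18 B=55] avail[A=11 B=50] open={R3,R4}
Step 7: reserve R5 A 9 -> on_hand[A=18 B=55] avail[A=2 B=50] open={R3,R4,R5}
Step 8: commit R4 -> on_hand[A=18 B=50] avail[A=2 B=50] open={R3,R5}
Step 9: reserve R6 B 2 -> on_hand[A=18 B=50] avail[A=2 B=48] open={R3,R5,R6}
Step 10: reserve R7 B 5 -> on_hand[A=18 B=50] avail[A=2 B=43] open={R3,R5,R6,R7}
Step 11: cancel R7 -> on_hand[A=18 B=50] avail[A=2 B=48] open={R3,R5,R6}
Step 12: reserve R8 B 4 -> on_hand[A=18 B=50] avail[A=2 B=44] open={R3,R5,R6,R8}
Step 13: reserve R9 B 4 -> on_hand[A=18 B=50] avail[A=2 B=40] open={R3,R5,R6,R8,R9}
Step 14: reserve R10 B 4 -> on_hand[A=18 B=50] avail[A=2 B=36] open={R10,R3,R5,R6,R8,R9}
Step 15: reserve R11 B 9 -> on_hand[A=18 B=50] avail[A=2 B=27] open={R10,R11,R3,R5,R6,R8,R9}
Step 16: reserve R12 B 4 -> on_hand[A=18 B=50] avail[A=2 B=23] open={R10,R11,R12,R3,R5,R6,R8,R9}
Step 17: commit R6 -> on_hand[A=18 B=48] avail[A=2 B=23] open={R10,R11,R12,R3,R5,R8,R9}
Step 18: commit R12 -> on_hand[A=18 B=44] avail[A=2 B=23] open={R10,R11,R3,R5,R8,R9}
Step 19: commit R9 -> on_hand[A=18 B=40] avail[A=2 B=23] open={R10,R11,R3,R5,R8}
Step 20: commit R10 -> on_hand[A=18 B=36] avail[A=2 B=23] open={R11,R3,R5,R8}
Step 21: reserve R13 B 9 -> on_hand[A=18 B=36] avail[A=2 B=14] open={R11,R13,R3,R5,R8}
Final available[A] = 2

Answer: 2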